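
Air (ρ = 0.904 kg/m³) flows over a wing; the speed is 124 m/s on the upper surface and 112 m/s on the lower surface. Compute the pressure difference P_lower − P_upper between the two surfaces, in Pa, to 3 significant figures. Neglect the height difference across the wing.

ΔP ≈ 1280 Pa

With negligible Δh, P + ½ρv² is constant, so P_low − P_up = ½ρ(v_up² − v_low²).
ΔP = ½·0.904·(124² − 112²) = 1280 Pa.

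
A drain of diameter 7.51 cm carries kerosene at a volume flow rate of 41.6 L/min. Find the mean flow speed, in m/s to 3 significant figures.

v ≈ 0.157 m/s

Q = 41.6 L/min = 0.000693 m³/s.
v = Q/A = 0.000693 / 0.00443 = 0.157 m/s.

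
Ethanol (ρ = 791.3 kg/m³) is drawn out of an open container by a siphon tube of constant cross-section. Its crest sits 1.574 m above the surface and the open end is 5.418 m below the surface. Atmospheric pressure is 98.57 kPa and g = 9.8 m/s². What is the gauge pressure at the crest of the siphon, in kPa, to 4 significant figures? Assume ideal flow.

The outlet speed comes from Torricelli: v = √(2g·5.418) = 10.30 m/s.
Continuity keeps v the same throughout the tube; from surface to crest, P_atm + 0 = P_top + ½ρv² + ρg·h_top.
P_top = 98570 − ½·791.3·10.30² − 791.3·9.8·1.574 = 44350 Pa. So P_gauge = P_top − P_atm = -54220 Pa.

-54.22 kPa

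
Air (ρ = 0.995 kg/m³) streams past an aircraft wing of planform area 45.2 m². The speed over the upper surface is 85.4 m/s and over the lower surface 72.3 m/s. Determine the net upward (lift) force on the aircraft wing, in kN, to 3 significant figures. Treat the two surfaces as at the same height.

F = 46.5 kN

With equal heights on the two surfaces, Bernoulli gives P_lower − P_upper = ½ρ(v_upper² − v_lower²).
ΔP = ½·0.995·(85.4² − 72.3²) = 1030 Pa.
Lift = ΔP · A = 1030 × 45.2 = 46500 N.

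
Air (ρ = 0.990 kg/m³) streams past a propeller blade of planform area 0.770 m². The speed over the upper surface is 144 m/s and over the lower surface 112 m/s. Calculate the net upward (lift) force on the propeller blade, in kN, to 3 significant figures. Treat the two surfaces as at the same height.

The faster flow above has the lower pressure; Bernoulli (same height) gives ΔP = ½ρ(v_up² − v_low²).
ΔP = ½·0.990·(144² − 112²) = 4060 Pa.
Lift = ΔP · A = 4060 × 0.770 = 3120 N.

F = 3.12 kN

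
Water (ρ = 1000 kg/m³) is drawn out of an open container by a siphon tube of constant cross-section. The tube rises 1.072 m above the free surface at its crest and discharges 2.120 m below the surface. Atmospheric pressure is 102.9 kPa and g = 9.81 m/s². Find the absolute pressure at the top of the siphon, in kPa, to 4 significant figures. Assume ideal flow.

The outlet speed comes from Torricelli: v = √(2g·2.120) = 6.449 m/s.
With constant cross-section the crest speed equals v; applying Bernoulli from the surface up to the crest, P_top = P_atm − ½ρv² − ρg·h_top.
P_top = 102900 − ½·1000·6.449² − 1000·9.81·1.072 = 71590 Pa.

P_top ≈ 71.59 kPa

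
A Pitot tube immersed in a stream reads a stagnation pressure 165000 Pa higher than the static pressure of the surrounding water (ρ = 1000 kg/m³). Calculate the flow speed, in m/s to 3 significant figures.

v ≈ 18.2 m/s

The dynamic pressure equals the rise in static pressure at the stagnation point: ΔP = ½ρv².
v = √(2ΔP/ρ) = √(2·165000/1000) = 18.2 m/s.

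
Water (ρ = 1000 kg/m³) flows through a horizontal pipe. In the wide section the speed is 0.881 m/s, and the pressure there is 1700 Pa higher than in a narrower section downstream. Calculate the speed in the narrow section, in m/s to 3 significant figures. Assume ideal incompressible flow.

v₂ = 2.04 m/s

With h₁ = h₂, rearranging Bernoulli gives v₂ = √(v₁² + 2ΔP/ρ).
v₂ = √(0.881² + 2·1700/1000) = √(0.776 + 3.40) = 2.04 m/s.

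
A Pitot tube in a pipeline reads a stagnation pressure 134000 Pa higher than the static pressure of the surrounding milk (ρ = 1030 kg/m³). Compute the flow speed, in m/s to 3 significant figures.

At the stagnation point the flow is brought to rest, so Bernoulli gives P_stag − P_static = ½ρv².
v = √(2ΔP/ρ) = √(2·134000/1030) = 16.1 m/s.

v ≈ 16.1 m/s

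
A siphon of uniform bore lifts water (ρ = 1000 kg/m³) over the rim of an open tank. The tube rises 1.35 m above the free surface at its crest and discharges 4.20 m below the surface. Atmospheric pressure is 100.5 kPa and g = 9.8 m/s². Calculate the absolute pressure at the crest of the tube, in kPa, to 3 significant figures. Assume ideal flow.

From the surface to the outlet (both open to atmosphere, surface at rest): v = √(2g·h_out) = √(2·9.8·4.20) = 9.07 m/s.
Continuity keeps v the same throughout the tube; from surface to crest, P_atm + 0 = P_top + ½ρv² + ρg·h_top.
P_top = 100500 − ½·1000·9.07² − 1000·9.8·1.35 = 46100 Pa.

P_top ≈ 46.1 kPa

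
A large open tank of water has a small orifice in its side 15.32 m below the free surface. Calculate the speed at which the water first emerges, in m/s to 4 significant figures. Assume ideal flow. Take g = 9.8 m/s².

17.33 m/s

With the surface at rest and both surface and jet at atmospheric pressure, Bernoulli gives ρg h = ½ρv², so v = √(2gh) = √(2·9.8·15.32) = 17.33 m/s.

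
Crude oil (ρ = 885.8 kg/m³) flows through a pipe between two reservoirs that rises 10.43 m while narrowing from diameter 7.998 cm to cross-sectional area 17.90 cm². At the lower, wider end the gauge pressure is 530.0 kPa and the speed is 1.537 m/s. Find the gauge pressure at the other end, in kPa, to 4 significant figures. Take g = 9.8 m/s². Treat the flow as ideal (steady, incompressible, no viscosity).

By continuity, v₂ = v₁·A₁/A₂ = 1.537·(50.24/17.90) = 4.314 m/s.
Applying Bernoulli between the two ends and solving for P₂: P₂ = P₁ + ½ρ(v₁² − v₂²) − ρgΔh.
P₂ = 530000 + ½·885.8·(1.537² − 4.314²) − 885.8·9.8·(+10.43) = 530000 + (-7196) − (90540) = 432300 Pa.

P₂ = 432.3 kPa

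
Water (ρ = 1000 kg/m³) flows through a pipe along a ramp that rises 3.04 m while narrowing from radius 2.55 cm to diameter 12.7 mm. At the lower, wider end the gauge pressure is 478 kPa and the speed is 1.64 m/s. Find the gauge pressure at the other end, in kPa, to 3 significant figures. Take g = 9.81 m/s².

P₂ ≈ 99.8 kPa

Continuity gives A₁v₁ = A₂v₂, so v₂ = (20.4 cm²)/(1.27 cm²) × 1.64 m/s = 26.4 m/s.
Applying Bernoulli between the two ends and solving for P₂: P₂ = P₁ + ½ρ(v₁² − v₂²) − ρgΔh.
P₂ = 478000 + ½·1000·(1.64² − 26.4²) − 1000·9.81·(+3.04) = 478000 + (-348000) − (29800) = 99800 Pa.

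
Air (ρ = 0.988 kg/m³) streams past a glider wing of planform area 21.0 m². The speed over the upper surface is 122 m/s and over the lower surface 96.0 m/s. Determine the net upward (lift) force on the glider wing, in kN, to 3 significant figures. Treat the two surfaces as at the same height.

F ≈ 58.8 kN

With equal heights on the two surfaces, Bernoulli gives P_lower − P_upper = ½ρ(v_upper² − v_lower²).
ΔP = ½·0.988·(122² − 96.0²) = 2800 Pa.
Lift = ΔP · A = 2800 × 21.0 = 58800 N.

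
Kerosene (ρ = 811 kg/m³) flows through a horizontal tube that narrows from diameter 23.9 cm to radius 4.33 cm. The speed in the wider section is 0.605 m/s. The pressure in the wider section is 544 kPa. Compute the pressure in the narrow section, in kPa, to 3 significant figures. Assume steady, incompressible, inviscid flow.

By continuity, v₂ = v₁·A₁/A₂ = 0.605·(449/58.9) = 4.61 m/s.
The pipe is horizontal, so Bernoulli reduces to P₁ + ½ρv₁² = P₂ + ½ρv₂².
P₂ = P₁ − ½ρ(v₂² − v₁²) = 544000 − ½·811·(4.61² − 0.605²) = 544000 − 8460 = 536000 Pa.

P₂ = 536 kPa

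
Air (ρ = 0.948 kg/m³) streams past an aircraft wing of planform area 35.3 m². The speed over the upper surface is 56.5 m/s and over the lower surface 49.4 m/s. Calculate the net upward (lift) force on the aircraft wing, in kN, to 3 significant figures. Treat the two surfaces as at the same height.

F ≈ 12.6 kN

From P + ½ρv² = const at equal height, P_low − P_up = ½ρ(v_up² − v_low²).
ΔP = ½·0.948·(56.5² − 49.4²) = 356 Pa.
Lift = ΔP · A = 356 × 35.3 = 12600 N.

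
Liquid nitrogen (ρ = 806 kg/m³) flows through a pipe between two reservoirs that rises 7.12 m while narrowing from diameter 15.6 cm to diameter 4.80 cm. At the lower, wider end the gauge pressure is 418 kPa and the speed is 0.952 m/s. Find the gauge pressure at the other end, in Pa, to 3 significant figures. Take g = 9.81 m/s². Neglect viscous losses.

Mass conservation (A₁v₁ = A₂v₂) gives v₂ = 0.952 × 191/18.1 = 10.1 m/s.
Energy conservation along the streamline gives P₂ = P₁ − ½ρ(v₂² − v₁²) − ρg(h₂ − h₁).
P₂ = 418000 + ½·806·(0.952² − 10.1²) − 806·9.81·(+7.12) = 418000 + (-40400) − (56300) = 321000 Pa.

P₂ = 321000 Pa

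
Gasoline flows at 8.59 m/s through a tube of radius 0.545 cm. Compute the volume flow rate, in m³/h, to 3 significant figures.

2.89 m³/h

Q = A·v = 0.0000933 m² × 8.59 m/s = 0.000802 m³/s.
Converting: 0.000802 m³/s × 3600 = 2.89 m³/h.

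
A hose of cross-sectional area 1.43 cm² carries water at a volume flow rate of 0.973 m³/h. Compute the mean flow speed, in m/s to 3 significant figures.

v ≈ 1.89 m/s

Q = 0.973 m³/h = 0.000270 m³/s.
v = Q/A = 0.000270 / 0.000143 = 1.89 m/s.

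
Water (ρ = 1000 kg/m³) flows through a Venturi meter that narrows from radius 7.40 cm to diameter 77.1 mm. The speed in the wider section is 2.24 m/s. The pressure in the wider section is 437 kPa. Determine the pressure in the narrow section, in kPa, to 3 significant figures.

Continuity gives A₁v₁ = A₂v₂, so v₂ = (172 cm²)/(46.7 cm²) × 2.24 m/s = 8.25 m/s.
Bernoulli (h₁ = h₂): P₁ − P₂ = ½ρ(v₂² − v₁²).
P₂ = P₁ − ½ρ(v₂² − v₁²) = 437000 − ½·1000·(8.25² − 2.24²) = 437000 − 31600 = 405000 Pa.

P₂ = 405 kPa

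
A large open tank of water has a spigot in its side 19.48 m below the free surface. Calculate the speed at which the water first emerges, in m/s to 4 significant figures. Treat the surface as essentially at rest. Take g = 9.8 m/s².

With the surface at rest and both surface and jet at atmospheric pressure, Bernoulli gives ρg h = ½ρv², so v = √(2gh) = √(2·9.8·19.48) = 19.54 m/s.

v ≈ 19.54 m/s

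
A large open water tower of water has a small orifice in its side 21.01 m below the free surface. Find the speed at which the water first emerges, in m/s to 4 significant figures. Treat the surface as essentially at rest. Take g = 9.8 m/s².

With the surface at rest and both surface and jet at atmospheric pressure, Bernoulli gives ρg h = ½ρv², so v = √(2gh) = √(2·9.8·21.01) = 20.29 m/s.

v = 20.29 m/s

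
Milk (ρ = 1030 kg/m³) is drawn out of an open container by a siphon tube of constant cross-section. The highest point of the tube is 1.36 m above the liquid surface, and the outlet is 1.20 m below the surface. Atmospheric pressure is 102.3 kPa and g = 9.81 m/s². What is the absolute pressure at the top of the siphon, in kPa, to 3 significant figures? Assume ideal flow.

76.4 kPa

From the surface to the outlet (both open to atmosphere, surface at rest): v = √(2g·h_out) = √(2·9.81·1.20) = 4.85 m/s.
With constant cross-section the crest speed equals v; applying Bernoulli from the surface up to the crest, P_top = P_atm − ½ρv² − ρg·h_top.
P_top = 102300 − ½·1030·4.85² − 1030·9.81·1.36 = 76400 Pa.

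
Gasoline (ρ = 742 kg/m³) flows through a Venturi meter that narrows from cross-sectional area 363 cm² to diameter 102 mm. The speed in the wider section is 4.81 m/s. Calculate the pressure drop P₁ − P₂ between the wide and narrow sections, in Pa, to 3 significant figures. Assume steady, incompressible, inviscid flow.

Mass conservation (A₁v₁ = A₂v₂) gives v₂ = 4.81 × 363/81.7 = 21.4 m/s.
With no height change, Bernoulli's equation is P₁ + ½ρv₁² = P₂ + ½ρv₂².
P₁ − P₂ = ½·742·(21.4² − 4.81²) = ½·742·433 = 161000 Pa.

161000 Pa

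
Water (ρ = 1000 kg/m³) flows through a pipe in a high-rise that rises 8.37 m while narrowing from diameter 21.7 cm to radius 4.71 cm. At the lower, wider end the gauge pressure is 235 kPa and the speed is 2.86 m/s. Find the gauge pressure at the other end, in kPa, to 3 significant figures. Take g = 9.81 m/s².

The volume flow rate is constant, so v₂ = (A₁/A₂)v₁ = (370/69.7)·2.86 = 15.2 m/s.
Bernoulli: P₁ + ½ρv₁² + ρg h₁ = P₂ + ½ρv₂² + ρg h₂, so P₂ = P₁ + ½ρ(v₁² − v₂²) − ρg(h₂ − h₁).
P₂ = 235000 + ½·1000·(2.86² − 15.2²) − 1000·9.81·(+8.37) = 235000 + (-111000) − (82100) = 41800 Pa.

41.8 kPa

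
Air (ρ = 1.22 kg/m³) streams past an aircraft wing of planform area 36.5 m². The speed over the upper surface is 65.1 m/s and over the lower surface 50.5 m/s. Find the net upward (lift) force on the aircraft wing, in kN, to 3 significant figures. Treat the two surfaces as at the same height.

F = 37.6 kN

From P + ½ρv² = const at equal height, P_low − P_up = ½ρ(v_up² − v_low²).
ΔP = ½·1.22·(65.1² − 50.5²) = 1030 Pa.
Lift = ΔP · A = 1030 × 36.5 = 37600 N.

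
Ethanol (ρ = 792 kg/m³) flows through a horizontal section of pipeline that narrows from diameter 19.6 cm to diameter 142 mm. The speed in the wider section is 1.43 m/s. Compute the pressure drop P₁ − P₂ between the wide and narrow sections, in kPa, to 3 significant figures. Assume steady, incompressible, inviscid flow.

ΔP ≈ 2.13 kPa

Mass conservation (A₁v₁ = A₂v₂) gives v₂ = 1.43 × 302/158 = 2.72 m/s.
Bernoulli (h₁ = h₂): P₁ − P₂ = ½ρ(v₂² − v₁²).
P₁ − P₂ = ½·792·(2.72² − 1.43²) = ½·792·5.38 = 2130 Pa.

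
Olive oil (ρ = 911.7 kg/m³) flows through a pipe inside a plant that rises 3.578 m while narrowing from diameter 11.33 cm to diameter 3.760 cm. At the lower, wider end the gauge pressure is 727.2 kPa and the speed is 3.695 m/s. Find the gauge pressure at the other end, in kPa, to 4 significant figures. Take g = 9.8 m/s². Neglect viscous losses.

Continuity gives A₁v₁ = A₂v₂, so v₂ = (100.8 cm²)/(11.10 cm²) × 3.695 m/s = 33.55 m/s.
Energy conservation along the streamline gives P₂ = P₁ − ½ρ(v₂² − v₁²) − ρg(h₂ − h₁).
P₂ = 727200 + ½·911.7·(3.695² − 33.55²) − 911.7·9.8·(+3.578) = 727200 + (-506900) − (31970) = 188300 Pa.

P₂ ≈ 188.3 kPa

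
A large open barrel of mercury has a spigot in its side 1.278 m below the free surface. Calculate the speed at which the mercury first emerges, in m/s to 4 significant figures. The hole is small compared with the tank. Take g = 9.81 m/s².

The surface is effectively still and both ends are open, so ½v² = gh and v = √(2·9.81·1.278) = 5.007 m/s.

v = 5.007 m/s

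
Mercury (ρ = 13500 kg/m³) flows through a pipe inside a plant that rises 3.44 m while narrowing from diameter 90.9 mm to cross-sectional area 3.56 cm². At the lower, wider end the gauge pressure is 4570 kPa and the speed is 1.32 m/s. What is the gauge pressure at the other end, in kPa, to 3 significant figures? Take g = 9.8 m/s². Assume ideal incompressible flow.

218 kPa

Mass conservation (A₁v₁ = A₂v₂) gives v₂ = 1.32 × 64.9/3.56 = 24.1 m/s.
Bernoulli: P₁ + ½ρv₁² + ρg h₁ = P₂ + ½ρv₂² + ρg h₂, so P₂ = P₁ + ½ρ(v₁² − v₂²) − ρg(h₂ − h₁).
P₂ = 4570000 + ½·13500·(1.32² − 24.1²) − 13500·9.8·(+3.44) = 4570000 + (-3900000) − (455000) = 218000 Pa.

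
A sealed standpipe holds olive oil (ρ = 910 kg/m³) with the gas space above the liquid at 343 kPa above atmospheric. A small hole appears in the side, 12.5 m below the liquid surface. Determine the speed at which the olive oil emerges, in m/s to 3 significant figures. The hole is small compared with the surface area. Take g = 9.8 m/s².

Take point 1 at the surface (v₁ ≈ 0) and point 2 at the hole (at atmospheric pressure). Bernoulli: P₁ + ρg h = P_atm + ½ρv₂².
With P₁ − P_atm = 343000 Pa, v₂ = √(2gh + 2ΔP/ρ) = √(2·9.8·12.5 + 2·343000/910) = 31.6 m/s.

v = 31.6 m/s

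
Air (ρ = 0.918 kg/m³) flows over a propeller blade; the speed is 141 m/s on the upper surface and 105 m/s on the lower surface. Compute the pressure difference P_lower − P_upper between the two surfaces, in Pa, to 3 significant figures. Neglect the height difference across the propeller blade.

ΔP ≈ 4060 Pa

The pressure is lower where the speed is higher: ΔP = ½ρ(v_up² − v_low²).
ΔP = ½·0.918·(141² − 105²) = 4060 Pa.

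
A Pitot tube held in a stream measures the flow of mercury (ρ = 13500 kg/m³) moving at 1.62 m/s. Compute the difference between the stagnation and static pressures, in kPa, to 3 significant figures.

The dynamic pressure equals the rise in static pressure at the stagnation point: ΔP = ½ρv².
ΔP = ½·13500·1.62² = 17700 Pa.

ΔP = 17.7 kPa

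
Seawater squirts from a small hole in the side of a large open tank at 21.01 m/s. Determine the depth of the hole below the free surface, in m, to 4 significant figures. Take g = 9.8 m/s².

Torricelli: v = √(2gh), so h = v²/(2g).
h = 21.01²/(2·9.8) = 441.4/19.60 = 22.52 m.

h = 22.52 m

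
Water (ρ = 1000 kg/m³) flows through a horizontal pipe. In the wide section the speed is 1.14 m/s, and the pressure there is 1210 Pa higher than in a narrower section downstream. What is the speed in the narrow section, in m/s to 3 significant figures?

v₂ = 1.93 m/s

With h₁ = h₂, rearranging Bernoulli gives v₂ = √(v₁² + 2ΔP/ρ).
v₂ = √(1.14² + 2·1210/1000) = √(1.30 + 2.42) = 1.93 m/s.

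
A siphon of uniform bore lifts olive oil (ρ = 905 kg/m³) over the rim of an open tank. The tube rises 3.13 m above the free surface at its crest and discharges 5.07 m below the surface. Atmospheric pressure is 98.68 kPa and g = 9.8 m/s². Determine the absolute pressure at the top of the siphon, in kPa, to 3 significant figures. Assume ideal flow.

From the surface to the outlet (both open to atmosphere, surface at rest): v = √(2g·h_out) = √(2·9.8·5.07) = 9.97 m/s.
Continuity keeps v the same throughout the tube; from surface to crest, P_atm + 0 = P_top + ½ρv² + ρg·h_top.
P_top = 98680 − ½·905·9.97² − 905·9.8·3.13 = 26000 Pa.

P_top ≈ 26.0 kPa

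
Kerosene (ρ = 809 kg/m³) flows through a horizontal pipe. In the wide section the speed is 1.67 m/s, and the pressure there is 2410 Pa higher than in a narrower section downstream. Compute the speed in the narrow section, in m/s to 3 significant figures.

v₂ ≈ 2.96 m/s

Horizontal Bernoulli: P₁ + ½ρv₁² = P₂ + ½ρv₂², so v₂² = v₁² + 2(P₁ − P₂)/ρ.
v₂ = √(1.67² + 2·2410/809) = √(2.79 + 5.96) = 2.96 m/s.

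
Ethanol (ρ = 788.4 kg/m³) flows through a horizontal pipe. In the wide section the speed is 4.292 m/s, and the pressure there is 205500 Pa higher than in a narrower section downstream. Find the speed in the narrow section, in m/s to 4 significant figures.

Horizontal Bernoulli: P₁ + ½ρv₁² = P₂ + ½ρv₂², so v₂² = v₁² + 2(P₁ − P₂)/ρ.
v₂ = √(4.292² + 2·205500/788.4) = √(18.42 + 521.3) = 23.23 m/s.

v₂ ≈ 23.23 m/s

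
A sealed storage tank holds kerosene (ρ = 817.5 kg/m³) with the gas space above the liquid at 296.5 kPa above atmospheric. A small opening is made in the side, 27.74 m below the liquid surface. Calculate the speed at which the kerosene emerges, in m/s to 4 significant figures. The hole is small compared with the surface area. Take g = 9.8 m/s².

35.62 m/s

Take point 1 at the surface (v₁ ≈ 0) and point 2 at the hole (at atmospheric pressure). Bernoulli: P₁ + ρg h = P_atm + ½ρv₂².
With P₁ − P_atm = 296500 Pa, v₂ = √(2gh + 2ΔP/ρ) = √(2·9.8·27.74 + 2·296500/817.5) = 35.62 m/s.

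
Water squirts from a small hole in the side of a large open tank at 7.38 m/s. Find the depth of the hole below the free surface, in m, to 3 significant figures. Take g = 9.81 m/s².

Inverting v = √(2gh) gives h = v² / 2g.
h = 7.38²/(2·9.81) = 54.5/19.62 = 2.78 m.

h ≈ 2.78 m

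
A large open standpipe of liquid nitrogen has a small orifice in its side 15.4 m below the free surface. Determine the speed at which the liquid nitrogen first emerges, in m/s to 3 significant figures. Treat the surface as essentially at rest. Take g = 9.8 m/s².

v ≈ 17.4 m/s

With the surface at rest and both surface and jet at atmospheric pressure, Bernoulli gives ρg h = ½ρv², so v = √(2gh) = √(2·9.8·15.4) = 17.4 m/s.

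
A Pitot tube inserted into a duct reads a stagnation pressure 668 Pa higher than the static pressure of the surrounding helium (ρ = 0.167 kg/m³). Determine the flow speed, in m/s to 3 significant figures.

Bernoulli between the free stream and the stagnation point: ½ρv² = P_stag − P_static.
v = √(2ΔP/ρ) = √(2·668/0.167) = 89.4 m/s.

v = 89.4 m/s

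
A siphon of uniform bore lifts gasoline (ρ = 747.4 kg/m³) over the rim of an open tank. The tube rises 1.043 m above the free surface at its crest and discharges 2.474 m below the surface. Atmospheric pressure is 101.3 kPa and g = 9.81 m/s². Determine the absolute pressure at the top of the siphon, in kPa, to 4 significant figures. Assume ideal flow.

The outlet speed comes from Torricelli: v = √(2g·2.474) = 6.967 m/s.
The bore is uniform, so the speed at the crest is the same v. Bernoulli surface→crest: P_atm = P_top + ½ρv² + ρg·h_top.
P_top = 101300 − ½·747.4·6.967² − 747.4·9.81·1.043 = 75510 Pa.

P_top ≈ 75.51 kPa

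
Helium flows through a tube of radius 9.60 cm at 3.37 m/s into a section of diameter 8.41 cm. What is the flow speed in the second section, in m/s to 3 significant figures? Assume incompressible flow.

Mass conservation (A₁v₁ = A₂v₂) gives v₂ = 3.37 × 290/55.5 = 17.6 m/s.

v₂ ≈ 17.6 m/s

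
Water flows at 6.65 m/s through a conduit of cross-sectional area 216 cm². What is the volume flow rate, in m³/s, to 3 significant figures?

Q = 0.144 m³/s

Q = A·v = 0.0216 m² × 6.65 m/s = 0.144 m³/s.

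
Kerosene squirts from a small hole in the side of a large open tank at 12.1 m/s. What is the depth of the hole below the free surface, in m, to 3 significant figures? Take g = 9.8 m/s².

Torricelli: v = √(2gh), so h = v²/(2g).
h = 12.1²/(2·9.8) = 146/19.60 = 7.47 m.

h ≈ 7.47 m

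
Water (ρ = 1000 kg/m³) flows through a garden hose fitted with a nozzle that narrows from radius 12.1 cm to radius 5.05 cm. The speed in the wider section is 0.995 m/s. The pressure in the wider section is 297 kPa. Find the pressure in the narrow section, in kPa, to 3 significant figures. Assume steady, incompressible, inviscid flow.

P₂ = 281 kPa

By continuity, v₂ = v₁·A₁/A₂ = 0.995·(460/80.1) = 5.71 m/s.
With no height change, Bernoulli's equation is P₁ + ½ρv₁² = P₂ + ½ρv₂².
P₂ = P₁ − ½ρ(v₂² − v₁²) = 297000 − ½·1000·(5.71² − 0.995²) = 297000 − 15800 = 281000 Pa.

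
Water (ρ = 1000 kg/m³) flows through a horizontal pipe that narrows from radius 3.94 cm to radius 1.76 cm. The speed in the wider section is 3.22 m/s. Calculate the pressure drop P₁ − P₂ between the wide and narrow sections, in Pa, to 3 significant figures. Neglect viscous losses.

ΔP ≈ 125000 Pa

By continuity, v₂ = v₁·A₁/A₂ = 3.22·(48.8/9.73) = 16.1 m/s.
Bernoulli (h₁ = h₂): P₁ − P₂ = ½ρ(v₂² − v₁²).
P₁ − P₂ = ½·1000·(16.1² − 3.22²) = ½·1000·250 = 125000 Pa.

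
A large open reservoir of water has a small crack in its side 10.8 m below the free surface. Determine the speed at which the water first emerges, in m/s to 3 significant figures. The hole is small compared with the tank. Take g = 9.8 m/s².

Bernoulli from surface to hole (P equal, v_surface ≈ 0): v = √(2gh) = √(2×9.8×10.8) = 14.5 m/s.

v = 14.5 m/s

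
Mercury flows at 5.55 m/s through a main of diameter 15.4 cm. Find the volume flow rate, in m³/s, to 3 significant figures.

0.103 m³/s

Q = A·v = 0.0186 m² × 5.55 m/s = 0.103 m³/s.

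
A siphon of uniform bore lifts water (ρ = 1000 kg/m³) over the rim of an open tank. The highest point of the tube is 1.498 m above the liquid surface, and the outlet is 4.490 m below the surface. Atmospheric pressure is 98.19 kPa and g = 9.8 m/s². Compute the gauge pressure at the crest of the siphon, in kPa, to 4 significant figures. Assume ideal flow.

From the surface to the outlet (both open to atmosphere, surface at rest): v = √(2g·h_out) = √(2·9.8·4.490) = 9.381 m/s.
Continuity keeps v the same throughout the tube; from surface to crest, P_atm + 0 = P_top + ½ρv² + ρg·h_top.
P_top = 98190 − ½·1000·9.381² − 1000·9.8·1.498 = 39510 Pa. So P_gauge = P_top − P_atm = -58680 Pa.

P_gauge ≈ -58.68 kPa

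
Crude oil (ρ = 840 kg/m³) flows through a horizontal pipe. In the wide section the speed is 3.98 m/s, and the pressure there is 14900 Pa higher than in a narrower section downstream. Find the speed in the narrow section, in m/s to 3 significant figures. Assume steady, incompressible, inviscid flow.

v₂ ≈ 7.16 m/s

With h₁ = h₂, rearranging Bernoulli gives v₂ = √(v₁² + 2ΔP/ρ).
v₂ = √(3.98² + 2·14900/840) = √(15.8 + 35.5) = 7.16 m/s.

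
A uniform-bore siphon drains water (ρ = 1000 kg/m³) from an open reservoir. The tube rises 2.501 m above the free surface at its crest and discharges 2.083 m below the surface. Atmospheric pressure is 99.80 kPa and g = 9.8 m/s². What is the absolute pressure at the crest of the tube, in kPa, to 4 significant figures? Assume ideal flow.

54.88 kPa

Bernoulli surface→outlet gives ½v² = g·h_out, so v = √(2·9.8·2.083) = 6.390 m/s.
The bore is uniform, so the speed at the crest is the same v. Bernoulli surface→crest: P_atm = P_top + ½ρv² + ρg·h_top.
P_top = 99800 − ½·1000·6.390² − 1000·9.8·2.501 = 54880 Pa.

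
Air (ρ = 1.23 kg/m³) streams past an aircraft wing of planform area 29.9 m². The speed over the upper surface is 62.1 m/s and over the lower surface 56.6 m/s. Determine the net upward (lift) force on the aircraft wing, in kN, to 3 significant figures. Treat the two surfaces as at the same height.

With equal heights on the two surfaces, Bernoulli gives P_lower − P_upper = ½ρ(v_upper² − v_lower²).
ΔP = ½·1.23·(62.1² − 56.6²) = 402 Pa.
Lift = ΔP · A = 402 × 29.9 = 12000 N.

F ≈ 12.0 kN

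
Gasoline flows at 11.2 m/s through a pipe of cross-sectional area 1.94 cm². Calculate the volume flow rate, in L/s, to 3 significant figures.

Q = A·v = 0.000194 m² × 11.2 m/s = 0.00217 m³/s.
Converting: 0.00217 m³/s × 1000 = 2.17 L/s.

Q ≈ 2.17 L/s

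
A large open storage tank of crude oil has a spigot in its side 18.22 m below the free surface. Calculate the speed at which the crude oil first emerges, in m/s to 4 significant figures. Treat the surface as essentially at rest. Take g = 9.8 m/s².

The surface is effectively still and both ends are open, so ½v² = gh and v = √(2·9.8·18.22) = 18.90 m/s.

v ≈ 18.90 m/s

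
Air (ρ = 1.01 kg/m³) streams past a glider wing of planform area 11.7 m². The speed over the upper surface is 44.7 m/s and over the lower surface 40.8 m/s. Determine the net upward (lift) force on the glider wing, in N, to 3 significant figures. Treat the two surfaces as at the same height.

With equal heights on the two surfaces, Bernoulli gives P_lower − P_upper = ½ρ(v_upper² − v_lower²).
ΔP = ½·1.01·(44.7² − 40.8²) = 168 Pa.
Lift = ΔP · A = 168 × 11.7 = 1970 N.

F ≈ 1970 N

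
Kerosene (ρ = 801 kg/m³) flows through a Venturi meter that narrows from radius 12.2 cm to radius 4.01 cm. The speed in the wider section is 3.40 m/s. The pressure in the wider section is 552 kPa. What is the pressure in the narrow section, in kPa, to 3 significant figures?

Continuity gives A₁v₁ = A₂v₂, so v₂ = (468 cm²)/(50.5 cm²) × 3.40 m/s = 31.5 m/s.
With no height change, Bernoulli's equation is P₁ + ½ρv₁² = P₂ + ½ρv₂².
P₂ = P₁ − ½ρ(v₂² − v₁²) = 552000 − ½·801·(31.5² − 3.40²) = 552000 − 392000 = 160000 Pa.

P₂ ≈ 160 kPa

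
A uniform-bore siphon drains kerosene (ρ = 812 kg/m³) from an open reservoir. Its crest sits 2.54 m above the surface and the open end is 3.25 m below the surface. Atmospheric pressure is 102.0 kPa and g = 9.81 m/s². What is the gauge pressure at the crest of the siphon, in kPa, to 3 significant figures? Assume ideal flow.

-46.1 kPa

From the surface to the outlet (both open to atmosphere, surface at rest): v = √(2g·h_out) = √(2·9.81·3.25) = 7.99 m/s.
The bore is uniform, so the speed at the crest is the same v. Bernoulli surface→crest: P_atm = P_top + ½ρv² + ρg·h_top.
P_top = 102000 − ½·812·7.99² − 812·9.81·2.54 = 55900 Pa. So P_gauge = P_top − P_atm = -46100 Pa.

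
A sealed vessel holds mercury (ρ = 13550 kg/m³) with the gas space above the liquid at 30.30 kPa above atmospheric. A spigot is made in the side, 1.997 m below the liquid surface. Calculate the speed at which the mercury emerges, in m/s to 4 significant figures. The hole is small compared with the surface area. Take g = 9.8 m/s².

v ≈ 6.604 m/s

Take point 1 at the surface (v₁ ≈ 0) and point 2 at the hole (at atmospheric pressure). Bernoulli: P₁ + ρg h = P_atm + ½ρv₂².
With P₁ − P_atm = 30300 Pa, v₂ = √(2gh + 2ΔP/ρ) = √(2·9.8·1.997 + 2·30300/13550) = 6.604 m/s.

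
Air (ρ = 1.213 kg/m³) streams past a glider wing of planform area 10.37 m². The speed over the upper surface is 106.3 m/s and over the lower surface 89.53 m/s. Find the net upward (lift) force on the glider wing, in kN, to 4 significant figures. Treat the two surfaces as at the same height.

From P + ½ρv² = const at equal height, P_low − P_up = ½ρ(v_up² − v_low²).
ΔP = ½·1.213·(106.3² − 89.53²) = 1992 Pa.
Lift = ΔP · A = 1992 × 10.37 = 20650 N.

F = 20.65 kN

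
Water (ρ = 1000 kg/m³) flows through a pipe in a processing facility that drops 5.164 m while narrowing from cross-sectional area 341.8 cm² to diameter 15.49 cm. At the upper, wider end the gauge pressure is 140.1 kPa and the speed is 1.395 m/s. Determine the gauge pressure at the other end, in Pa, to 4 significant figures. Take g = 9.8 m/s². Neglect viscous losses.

Mass conservation (A₁v₁ = A₂v₂) gives v₂ = 1.395 × 341.8/188.4 = 2.530 m/s.
Applying Bernoulli between the two ends and solving for P₂: P₂ = P₁ + ½ρ(v₁² − v₂²) − ρgΔh.
P₂ = 140100 + ½·1000·(1.395² − 2.530²) − 1000·9.8·(−5.164) = 140100 + (-2228) − (-50610) = 188500 Pa.

P₂ ≈ 188500 Pa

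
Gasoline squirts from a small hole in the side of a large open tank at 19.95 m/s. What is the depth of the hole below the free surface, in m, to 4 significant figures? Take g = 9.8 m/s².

h = 20.31 m

Torricelli: v = √(2gh), so h = v²/(2g).
h = 19.95²/(2·9.8) = 398.0/19.60 = 20.31 m.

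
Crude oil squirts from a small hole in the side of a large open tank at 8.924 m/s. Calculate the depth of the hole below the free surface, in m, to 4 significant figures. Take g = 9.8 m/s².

4.063 m

For a small hole in a large open tank, ½v² = gh, giving h = v²/(2g).
h = 8.924²/(2·9.8) = 79.64/19.60 = 4.063 m.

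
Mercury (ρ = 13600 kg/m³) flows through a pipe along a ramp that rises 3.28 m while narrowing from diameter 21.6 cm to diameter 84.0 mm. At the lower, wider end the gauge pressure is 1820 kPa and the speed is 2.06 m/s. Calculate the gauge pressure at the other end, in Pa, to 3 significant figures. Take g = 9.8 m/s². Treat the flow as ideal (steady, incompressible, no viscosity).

Mass conservation (A₁v₁ = A₂v₂) gives v₂ = 2.06 × 366/55.4 = 13.6 m/s.
Applying Bernoulli between the two ends and solving for P₂: P₂ = P₁ + ½ρ(v₁² − v₂²) − ρgΔh.
P₂ = 1820000 + ½·13600·(2.06² − 13.6²) − 13600·9.8·(+3.28) = 1820000 + (-1230000) − (437000) = 150000 Pa.

P₂ = 150000 Pa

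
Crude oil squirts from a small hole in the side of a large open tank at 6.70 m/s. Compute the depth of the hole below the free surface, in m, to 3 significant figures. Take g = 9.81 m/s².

h ≈ 2.29 m

For a small hole in a large open tank, ½v² = gh, giving h = v²/(2g).
h = 6.70²/(2·9.81) = 44.9/19.62 = 2.29 m.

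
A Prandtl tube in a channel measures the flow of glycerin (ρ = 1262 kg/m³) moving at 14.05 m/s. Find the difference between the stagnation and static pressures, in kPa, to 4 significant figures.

124.6 kPa

At the stagnation point the flow is brought to rest, so Bernoulli gives P_stag − P_static = ½ρv².
ΔP = ½·1262·14.05² = 124600 Pa.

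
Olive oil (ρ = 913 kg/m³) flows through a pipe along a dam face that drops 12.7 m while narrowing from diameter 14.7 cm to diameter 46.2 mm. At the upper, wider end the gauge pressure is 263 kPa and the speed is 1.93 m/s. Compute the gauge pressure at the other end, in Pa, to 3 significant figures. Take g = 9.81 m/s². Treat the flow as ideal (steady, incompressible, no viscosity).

P₂ = 204000 Pa

By continuity, v₂ = v₁·A₁/A₂ = 1.93·(170/16.8) = 19.5 m/s.
Energy conservation along the streamline gives P₂ = P₁ − ½ρ(v₂² − v₁²) − ρg(h₂ − h₁).
P₂ = 263000 + ½·913·(1.93² − 19.5²) − 913·9.81·(−12.7) = 263000 + (-173000) − (-114000) = 204000 Pa.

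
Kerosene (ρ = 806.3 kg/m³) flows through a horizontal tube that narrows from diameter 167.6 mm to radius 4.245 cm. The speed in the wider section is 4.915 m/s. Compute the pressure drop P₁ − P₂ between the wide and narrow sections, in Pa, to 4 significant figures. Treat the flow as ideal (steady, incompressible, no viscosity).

138200 Pa

By continuity, v₂ = v₁·A₁/A₂ = 4.915·(220.6/56.61) = 19.15 m/s.
With no height change, Bernoulli's equation is P₁ + ½ρv₁² = P₂ + ½ρv₂².
P₁ − P₂ = ½·806.3·(19.15² − 4.915²) = ½·806.3·342.7 = 138200 Pa.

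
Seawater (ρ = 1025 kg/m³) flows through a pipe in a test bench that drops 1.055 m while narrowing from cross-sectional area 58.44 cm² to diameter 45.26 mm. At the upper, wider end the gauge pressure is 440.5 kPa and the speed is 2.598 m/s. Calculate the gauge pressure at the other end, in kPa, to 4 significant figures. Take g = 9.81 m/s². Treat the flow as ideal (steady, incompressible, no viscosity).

By continuity, v₂ = v₁·A₁/A₂ = 2.598·(58.44/16.09) = 9.437 m/s.
Bernoulli: P₁ + ½ρv₁² + ρg h₁ = P₂ + ½ρv₂² + ρg h₂, so P₂ = P₁ + ½ρ(v₁² − v₂²) − ρg(h₂ − h₁).
P₂ = 440500 + ½·1025·(2.598² − 9.437²) − 1025·9.81·(−1.055) = 440500 + (-42180) − (-10610) = 408900 Pa.

P₂ ≈ 408.9 kPa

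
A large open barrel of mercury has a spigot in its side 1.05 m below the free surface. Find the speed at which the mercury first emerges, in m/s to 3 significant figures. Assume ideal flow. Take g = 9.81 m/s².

4.54 m/s

Torricelli's result v = √(2gh) gives v = √(2·9.81·1.05) = 4.54 m/s.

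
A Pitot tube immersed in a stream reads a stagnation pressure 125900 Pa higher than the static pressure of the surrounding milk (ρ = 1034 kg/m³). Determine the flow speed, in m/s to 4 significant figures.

v ≈ 15.61 m/s

Bernoulli between the free stream and the stagnation point: ½ρv² = P_stag − P_static.
v = √(2ΔP/ρ) = √(2·125900/1034) = 15.61 m/s.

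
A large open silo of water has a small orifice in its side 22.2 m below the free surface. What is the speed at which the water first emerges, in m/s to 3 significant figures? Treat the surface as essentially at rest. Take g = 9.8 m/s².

The surface is effectively still and both ends are open, so ½v² = gh and v = √(2·9.8·22.2) = 20.9 m/s.

v ≈ 20.9 m/s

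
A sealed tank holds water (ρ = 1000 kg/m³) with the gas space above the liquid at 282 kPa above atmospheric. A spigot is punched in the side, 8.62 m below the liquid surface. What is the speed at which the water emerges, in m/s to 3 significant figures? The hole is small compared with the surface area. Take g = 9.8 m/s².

v ≈ 27.1 m/s

Take point 1 at the surface (v₁ ≈ 0) and point 2 at the hole (at atmospheric pressure). Bernoulli: P₁ + ρg h = P_atm + ½ρv₂².
With P₁ − P_atm = 282000 Pa, v₂ = √(2gh + 2ΔP/ρ) = √(2·9.8·8.62 + 2·282000/1000) = 27.1 m/s.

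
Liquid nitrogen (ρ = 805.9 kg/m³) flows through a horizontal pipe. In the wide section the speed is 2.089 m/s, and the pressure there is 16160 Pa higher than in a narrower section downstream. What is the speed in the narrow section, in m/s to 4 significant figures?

v₂ = 6.668 m/s

Along the level pipe P + ½ρv² is conserved, hence v₂² = v₁² + 2(P₁ − P₂)/ρ.
v₂ = √(2.089² + 2·16160/805.9) = √(4.364 + 40.10) = 6.668 m/s.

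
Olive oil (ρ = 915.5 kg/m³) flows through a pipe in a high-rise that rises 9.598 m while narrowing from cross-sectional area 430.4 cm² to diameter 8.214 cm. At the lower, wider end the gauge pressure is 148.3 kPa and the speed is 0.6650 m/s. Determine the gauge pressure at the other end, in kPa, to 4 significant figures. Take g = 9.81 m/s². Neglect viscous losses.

P₂ ≈ 48.95 kPa

By continuity, v₂ = v₁·A₁/A₂ = 0.6650·(430.4/52.99) = 5.401 m/s.
Applying Bernoulli between the two ends and solving for P₂: P₂ = P₁ + ½ρ(v₁² − v₂²) − ρgΔh.
P₂ = 148300 + ½·915.5·(0.6650² − 5.401²) − 915.5·9.81·(+9.598) = 148300 + (-13150) − (86200) = 48950 Pa.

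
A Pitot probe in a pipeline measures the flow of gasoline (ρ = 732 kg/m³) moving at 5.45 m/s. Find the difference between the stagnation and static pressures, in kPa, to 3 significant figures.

ΔP ≈ 10.9 kPa

At the stagnation point the flow is brought to rest, so Bernoulli gives P_stag − P_static = ½ρv².
ΔP = ½·732·5.45² = 10900 Pa.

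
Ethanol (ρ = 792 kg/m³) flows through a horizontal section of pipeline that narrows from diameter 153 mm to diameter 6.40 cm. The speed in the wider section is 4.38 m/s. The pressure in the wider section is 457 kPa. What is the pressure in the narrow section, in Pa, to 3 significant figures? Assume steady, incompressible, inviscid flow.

Mass conservation (A₁v₁ = A₂v₂) gives v₂ = 4.38 × 184/32.2 = 25.0 m/s.
With no height change, Bernoulli's equation is P₁ + ½ρv₁² = P₂ + ½ρv₂².
P₂ = P₁ − ½ρ(v₂² − v₁²) = 457000 − ½·792·(25.0² − 4.38²) = 457000 − 241000 = 216000 Pa.

P₂ = 216000 Pa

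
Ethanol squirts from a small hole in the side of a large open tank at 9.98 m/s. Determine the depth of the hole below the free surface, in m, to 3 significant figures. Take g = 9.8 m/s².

h = 5.08 m

For a small hole in a large open tank, ½v² = gh, giving h = v²/(2g).
h = 9.98²/(2·9.8) = 99.6/19.60 = 5.08 m.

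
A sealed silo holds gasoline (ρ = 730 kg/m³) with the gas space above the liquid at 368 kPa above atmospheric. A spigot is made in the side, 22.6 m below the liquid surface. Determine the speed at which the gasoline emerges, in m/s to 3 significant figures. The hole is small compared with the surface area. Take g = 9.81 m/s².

v = 38.1 m/s

Take point 1 at the surface (v₁ ≈ 0) and point 2 at the hole (at atmospheric pressure). Bernoulli: P₁ + ρg h = P_atm + ½ρv₂².
With P₁ − P_atm = 368000 Pa, v₂ = √(2gh + 2ΔP/ρ) = √(2·9.81·22.6 + 2·368000/730) = 38.1 m/s.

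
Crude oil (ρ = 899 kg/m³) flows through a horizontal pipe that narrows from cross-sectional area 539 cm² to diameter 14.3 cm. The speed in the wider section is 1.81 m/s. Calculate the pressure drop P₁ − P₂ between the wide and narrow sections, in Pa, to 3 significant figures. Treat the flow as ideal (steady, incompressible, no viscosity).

ΔP = 15100 Pa

Continuity gives A₁v₁ = A₂v₂, so v₂ = (539 cm²)/(161 cm²) × 1.81 m/s = 6.07 m/s.
The pipe is horizontal, so Bernoulli reduces to P₁ + ½ρv₁² = P₂ + ½ρv₂².
P₁ − P₂ = ½·899·(6.07² − 1.81²) = ½·899·33.6 = 15100 Pa.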